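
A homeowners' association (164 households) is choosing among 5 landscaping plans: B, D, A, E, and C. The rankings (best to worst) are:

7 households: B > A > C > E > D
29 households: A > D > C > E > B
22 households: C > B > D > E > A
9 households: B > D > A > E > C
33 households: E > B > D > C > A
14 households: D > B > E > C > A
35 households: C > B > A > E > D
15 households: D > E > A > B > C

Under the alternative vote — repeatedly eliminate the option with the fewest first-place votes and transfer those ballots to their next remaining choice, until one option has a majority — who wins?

D

Round 1: B 16, D 29, A 29, E 33, C 57. Eliminate B.
Round 2: D 38, A 36, E 33, C 57. Eliminate E.
Round 3: D 71, A 36, C 57. Eliminate A.
Round 4: D 100, C 64. D has a majority.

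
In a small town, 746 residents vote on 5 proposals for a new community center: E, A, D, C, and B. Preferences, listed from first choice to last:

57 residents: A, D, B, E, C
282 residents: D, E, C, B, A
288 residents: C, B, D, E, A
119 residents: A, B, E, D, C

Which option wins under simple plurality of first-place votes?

C

First-place votes: E 0, A 176, D 282, C 288, B 0.
C has the most first-place votes.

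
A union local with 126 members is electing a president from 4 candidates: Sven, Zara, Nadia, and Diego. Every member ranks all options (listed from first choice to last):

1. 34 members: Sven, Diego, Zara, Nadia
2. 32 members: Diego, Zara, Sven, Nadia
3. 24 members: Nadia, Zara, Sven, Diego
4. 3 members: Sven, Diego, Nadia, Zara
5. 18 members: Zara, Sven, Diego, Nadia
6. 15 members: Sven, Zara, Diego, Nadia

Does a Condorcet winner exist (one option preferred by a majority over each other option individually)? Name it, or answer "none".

Checking pairwise contests:
Zara beats Sven 74–52.
Diego beats Zara 69–57.
Sven beats Nadia 102–24.
Sven beats Diego 94–32.
Every option loses at least one head-to-head, so there is no Condorcet winner.

none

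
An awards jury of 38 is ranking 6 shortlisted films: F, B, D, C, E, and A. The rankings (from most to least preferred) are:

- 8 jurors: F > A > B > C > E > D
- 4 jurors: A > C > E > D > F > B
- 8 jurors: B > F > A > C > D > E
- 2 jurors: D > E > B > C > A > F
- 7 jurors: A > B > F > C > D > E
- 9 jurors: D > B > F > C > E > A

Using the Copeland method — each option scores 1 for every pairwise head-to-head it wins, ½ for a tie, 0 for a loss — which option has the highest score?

F: beats D, C, E, and A; loses to B → score 4.
B: beats F, D, C, and E; ties A → score 4.5.
D: beats E; loses to F, B, C, and A → score 1.
C: beats D and E; loses to F, B, and A → score 2.
E: loses to F, B, D, C, and A → score 0.
A: beats D, C, and E; ties B; loses to F → score 3.5.
B has the best pairwise record.

B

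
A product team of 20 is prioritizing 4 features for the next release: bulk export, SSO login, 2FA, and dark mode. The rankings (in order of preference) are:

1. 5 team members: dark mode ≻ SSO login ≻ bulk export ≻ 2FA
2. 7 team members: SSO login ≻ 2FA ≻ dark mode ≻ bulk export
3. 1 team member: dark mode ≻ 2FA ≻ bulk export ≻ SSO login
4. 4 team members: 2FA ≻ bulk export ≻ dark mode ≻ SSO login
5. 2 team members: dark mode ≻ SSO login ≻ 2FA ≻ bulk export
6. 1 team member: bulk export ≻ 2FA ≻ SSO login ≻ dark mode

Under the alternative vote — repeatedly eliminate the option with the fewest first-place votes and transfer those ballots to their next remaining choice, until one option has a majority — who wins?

dark mode

Round 1: bulk export 1, SSO login 7, 2FA 4, dark mode 8. Eliminate bulk export.
Round 2: SSO login 7, 2FA 5, dark mode 8. Eliminate 2FA.
Round 3: SSO login 8, dark mode 12. Dark mode has a majority.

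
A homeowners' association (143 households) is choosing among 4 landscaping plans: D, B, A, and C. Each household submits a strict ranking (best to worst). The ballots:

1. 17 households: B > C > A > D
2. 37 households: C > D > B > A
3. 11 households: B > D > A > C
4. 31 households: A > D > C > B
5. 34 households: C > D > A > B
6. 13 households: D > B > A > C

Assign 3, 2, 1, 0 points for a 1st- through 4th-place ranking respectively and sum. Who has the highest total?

C

D: 17·0 + 37·2 + 11·2 + 31·2 + 34·2 + 13·3 = 265
B: 17·3 + 37·1 + 11·3 + 31·0 + 34·0 + 13·2 = 147
A: 17·1 + 37·0 + 11·1 + 31·3 + 34·1 + 13·1 = 168
C: 17·2 + 37·3 + 11·0 + 31·1 + 34·3 + 13·0 = 278
C has the highest Borda score (278).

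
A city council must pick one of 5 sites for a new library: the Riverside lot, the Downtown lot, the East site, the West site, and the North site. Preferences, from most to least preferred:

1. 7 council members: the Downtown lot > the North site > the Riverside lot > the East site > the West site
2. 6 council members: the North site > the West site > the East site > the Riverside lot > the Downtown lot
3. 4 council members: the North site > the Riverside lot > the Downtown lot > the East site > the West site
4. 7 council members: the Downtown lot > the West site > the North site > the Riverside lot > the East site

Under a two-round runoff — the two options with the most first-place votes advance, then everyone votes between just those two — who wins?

Round 1 first-place votes: the Riverside lot 0, the Downtown lot 14, the East site 0, the West site 0, the North site 10.
the Downtown lot and the North site advance.
Runoff: the Downtown lot is preferred to the North site by 14 voters; the North site by 10.
the Downtown lot wins the runoff.

the Downtown lot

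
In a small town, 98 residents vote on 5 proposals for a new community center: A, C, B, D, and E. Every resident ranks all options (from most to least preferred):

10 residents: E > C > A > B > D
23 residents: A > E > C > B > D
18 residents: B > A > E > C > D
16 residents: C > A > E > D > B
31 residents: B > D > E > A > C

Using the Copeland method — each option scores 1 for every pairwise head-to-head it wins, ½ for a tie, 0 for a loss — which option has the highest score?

A: beats C, D, and E; ties B → score 3.5.
C: beats D; ties B; loses to A and E → score 1.5.
B: beats D; ties A, C, and E → score 2.5.
D: loses to A, C, B, and E → score 0.
E: beats C and D; ties B; loses to A → score 2.5.
A has the best pairwise record.

A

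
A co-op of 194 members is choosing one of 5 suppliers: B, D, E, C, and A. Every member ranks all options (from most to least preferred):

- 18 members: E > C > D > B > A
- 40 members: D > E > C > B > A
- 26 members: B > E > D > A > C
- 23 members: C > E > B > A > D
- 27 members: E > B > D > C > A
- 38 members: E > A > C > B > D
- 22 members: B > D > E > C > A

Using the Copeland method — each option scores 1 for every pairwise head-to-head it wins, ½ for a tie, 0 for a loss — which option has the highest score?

E

B: beats D and A; loses to E and C → score 2.
D: beats C and A; loses to B and E → score 2.
E: beats B, D, C, and A → score 4.
C: beats B and A; loses to D and E → score 2.
A: loses to B, D, E, and C → score 0.
E has the best pairwise record.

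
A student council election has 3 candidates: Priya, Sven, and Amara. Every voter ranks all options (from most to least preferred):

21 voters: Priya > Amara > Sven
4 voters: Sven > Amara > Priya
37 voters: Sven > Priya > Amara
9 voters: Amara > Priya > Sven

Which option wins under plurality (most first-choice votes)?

First-place votes: Priya 21, Sven 41, Amara 9.
Sven has the most first-place votes.

Sven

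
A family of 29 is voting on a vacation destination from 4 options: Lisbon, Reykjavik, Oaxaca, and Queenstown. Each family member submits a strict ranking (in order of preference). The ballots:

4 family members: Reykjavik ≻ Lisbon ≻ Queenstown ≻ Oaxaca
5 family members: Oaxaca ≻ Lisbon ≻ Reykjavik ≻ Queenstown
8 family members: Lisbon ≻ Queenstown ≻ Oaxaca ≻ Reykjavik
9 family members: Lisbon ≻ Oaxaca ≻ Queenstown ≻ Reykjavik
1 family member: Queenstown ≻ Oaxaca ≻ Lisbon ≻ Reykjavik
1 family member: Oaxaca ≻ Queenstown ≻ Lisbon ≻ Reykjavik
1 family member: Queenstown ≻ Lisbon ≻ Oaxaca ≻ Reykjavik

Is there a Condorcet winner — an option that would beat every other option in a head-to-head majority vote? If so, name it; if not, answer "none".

Lisbon

Lisbon vs Reykjavik: 25–4 for Lisbon.
Lisbon vs Oaxaca: 22–7 for Lisbon.
Lisbon vs Queenstown: 26–3 for Lisbon.
Lisbon beats every other option head-to-head.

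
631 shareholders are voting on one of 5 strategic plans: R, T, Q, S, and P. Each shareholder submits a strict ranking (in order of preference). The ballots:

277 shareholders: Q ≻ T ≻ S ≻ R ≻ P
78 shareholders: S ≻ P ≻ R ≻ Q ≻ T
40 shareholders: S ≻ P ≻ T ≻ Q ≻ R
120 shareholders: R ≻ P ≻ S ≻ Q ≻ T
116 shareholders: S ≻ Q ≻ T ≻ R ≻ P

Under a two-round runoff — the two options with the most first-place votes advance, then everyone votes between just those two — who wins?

Round 1 first-place votes: R 120, T 0, Q 277, S 234, P 0.
Q and S advance.
Runoff: Q is preferred to S by 277 voters; S by 354.
S wins the runoff.

S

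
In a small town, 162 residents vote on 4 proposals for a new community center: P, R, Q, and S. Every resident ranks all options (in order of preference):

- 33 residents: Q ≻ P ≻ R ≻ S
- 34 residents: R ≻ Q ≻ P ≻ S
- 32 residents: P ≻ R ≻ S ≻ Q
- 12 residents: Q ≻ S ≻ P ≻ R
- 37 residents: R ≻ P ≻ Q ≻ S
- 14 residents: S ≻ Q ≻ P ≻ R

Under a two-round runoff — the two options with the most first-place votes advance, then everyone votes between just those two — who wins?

R

Round 1 first-place votes: P 32, R 71, Q 45, S 14.
R and Q advance.
Runoff: R is preferred to Q by 103 voters; Q by 59.
R wins the runoff.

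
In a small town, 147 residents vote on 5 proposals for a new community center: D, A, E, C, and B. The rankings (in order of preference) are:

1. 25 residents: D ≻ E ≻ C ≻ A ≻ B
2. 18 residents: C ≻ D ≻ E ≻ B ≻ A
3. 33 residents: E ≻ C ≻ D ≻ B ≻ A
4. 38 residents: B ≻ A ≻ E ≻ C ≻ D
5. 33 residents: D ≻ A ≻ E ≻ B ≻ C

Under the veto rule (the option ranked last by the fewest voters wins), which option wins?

Last-place votes: D 38, A 51, E 0, C 33, B 25.
E is ranked last by the fewest voters, so E wins.

E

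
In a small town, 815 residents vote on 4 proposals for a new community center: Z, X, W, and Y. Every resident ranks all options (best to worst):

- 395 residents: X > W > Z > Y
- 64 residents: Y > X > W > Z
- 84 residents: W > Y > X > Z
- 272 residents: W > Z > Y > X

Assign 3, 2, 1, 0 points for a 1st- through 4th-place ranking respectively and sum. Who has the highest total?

W

Z: 395·1 + 64·0 + 84·0 + 272·2 = 939
X: 395·3 + 64·2 + 84·1 + 272·0 = 1397
W: 395·2 + 64·1 + 84·3 + 272·3 = 1922
Y: 395·0 + 64·3 + 84·2 + 272·1 = 632
W has the highest Borda score (1922).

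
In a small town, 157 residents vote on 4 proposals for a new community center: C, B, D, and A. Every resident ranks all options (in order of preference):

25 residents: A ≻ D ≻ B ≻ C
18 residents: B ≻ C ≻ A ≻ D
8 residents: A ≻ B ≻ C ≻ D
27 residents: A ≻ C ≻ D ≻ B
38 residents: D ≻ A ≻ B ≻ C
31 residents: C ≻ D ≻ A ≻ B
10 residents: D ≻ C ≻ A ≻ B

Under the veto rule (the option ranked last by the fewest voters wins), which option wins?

Last-place votes: C 63, B 68, D 26, A 0.
A is ranked last by the fewest voters, so A wins.

A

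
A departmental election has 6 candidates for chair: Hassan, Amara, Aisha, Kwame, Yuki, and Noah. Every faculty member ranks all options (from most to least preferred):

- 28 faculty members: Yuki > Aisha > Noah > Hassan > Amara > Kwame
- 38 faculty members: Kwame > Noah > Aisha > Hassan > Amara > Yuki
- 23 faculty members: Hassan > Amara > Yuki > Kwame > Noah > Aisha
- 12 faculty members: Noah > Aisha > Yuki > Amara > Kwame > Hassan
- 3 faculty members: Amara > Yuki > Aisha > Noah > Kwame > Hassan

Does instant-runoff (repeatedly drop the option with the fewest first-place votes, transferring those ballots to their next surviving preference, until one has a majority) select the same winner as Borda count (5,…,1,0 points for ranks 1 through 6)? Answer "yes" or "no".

Instant-runoff — R1 Hassan 23, Amara 3, Aisha 0, Kwame 38, Yuki 28, Noah 12 (Aisha out); R2 Hassan 23, Amara 3, Kwame 38, Yuki 28, Noah 12 (Amara out); R3 Hassan 23, Kwame 38, Yuki 31, Noah 12 (Noah out); R4 Hassan 23, Kwame 38, Yuki 43 (Hassan out); R5 Kwame 38, Yuki 66 (Yuki winner). Winner: Yuki.
Borda — scores: Hassan 247, Amara 197, Aisha 283, Kwame 251, Yuki 257, Noah 325. Winner: Noah.
The two methods disagree.

no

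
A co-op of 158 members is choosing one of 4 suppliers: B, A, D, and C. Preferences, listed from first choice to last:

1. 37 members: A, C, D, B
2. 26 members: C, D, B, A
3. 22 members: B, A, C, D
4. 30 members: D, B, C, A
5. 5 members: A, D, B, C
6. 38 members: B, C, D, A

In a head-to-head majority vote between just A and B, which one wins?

Voters preferring A to B: 42; preferring B to A: 116.
B wins the head-to-head.

B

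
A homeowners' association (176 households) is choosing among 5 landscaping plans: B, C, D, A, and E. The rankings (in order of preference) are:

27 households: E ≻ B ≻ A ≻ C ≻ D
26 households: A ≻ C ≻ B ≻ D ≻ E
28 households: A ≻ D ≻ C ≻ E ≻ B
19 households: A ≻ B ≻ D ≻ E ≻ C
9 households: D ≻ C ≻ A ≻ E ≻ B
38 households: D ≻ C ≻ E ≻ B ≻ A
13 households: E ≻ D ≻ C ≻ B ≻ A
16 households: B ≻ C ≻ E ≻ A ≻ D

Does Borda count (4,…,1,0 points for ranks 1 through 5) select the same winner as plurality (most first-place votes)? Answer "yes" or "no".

Borda — scores: B 305, C 376, D 375, A 380, E 324. Winner: A.
Plurality — first-place votes: B 16, C 0, D 47, A 73, E 40. Winner: A.
The two methods agree.

yes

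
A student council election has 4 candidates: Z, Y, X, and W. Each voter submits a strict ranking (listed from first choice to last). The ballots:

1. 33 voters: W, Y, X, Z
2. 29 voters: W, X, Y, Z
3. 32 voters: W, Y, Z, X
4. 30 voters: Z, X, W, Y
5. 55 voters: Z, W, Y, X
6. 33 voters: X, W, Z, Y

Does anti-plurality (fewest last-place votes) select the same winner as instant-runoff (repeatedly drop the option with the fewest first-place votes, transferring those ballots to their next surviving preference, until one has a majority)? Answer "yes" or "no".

Anti-plurality — last-place votes: Z 62, Y 63, X 87, W 0. Winner: W.
Instant-runoff — R1 Z 85, Y 0, X 33, W 94 (Y out); R2 Z 85, X 33, W 94 (X out); R3 Z 85, W 127 (W winner). Winner: W.
The two methods agree.

yes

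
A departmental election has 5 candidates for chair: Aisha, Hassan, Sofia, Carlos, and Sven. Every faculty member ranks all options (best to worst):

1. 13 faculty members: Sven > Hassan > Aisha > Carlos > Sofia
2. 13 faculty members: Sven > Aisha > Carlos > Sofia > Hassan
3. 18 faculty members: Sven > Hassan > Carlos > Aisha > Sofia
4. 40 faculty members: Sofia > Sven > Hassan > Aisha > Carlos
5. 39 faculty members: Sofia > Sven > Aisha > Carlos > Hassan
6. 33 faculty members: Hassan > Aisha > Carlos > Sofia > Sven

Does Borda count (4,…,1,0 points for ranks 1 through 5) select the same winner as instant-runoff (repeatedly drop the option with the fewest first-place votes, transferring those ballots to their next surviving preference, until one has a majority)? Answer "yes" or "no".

Borda — scores: Aisha 300, Hassan 305, Sofia 362, Carlos 180, Sven 413. Winner: Sven.
Instant-runoff — R1 Aisha 0, Hassan 33, Sofia 79, Carlos 0, Sven 44 (Sofia winner). Winner: Sofia.
The two methods disagree.

no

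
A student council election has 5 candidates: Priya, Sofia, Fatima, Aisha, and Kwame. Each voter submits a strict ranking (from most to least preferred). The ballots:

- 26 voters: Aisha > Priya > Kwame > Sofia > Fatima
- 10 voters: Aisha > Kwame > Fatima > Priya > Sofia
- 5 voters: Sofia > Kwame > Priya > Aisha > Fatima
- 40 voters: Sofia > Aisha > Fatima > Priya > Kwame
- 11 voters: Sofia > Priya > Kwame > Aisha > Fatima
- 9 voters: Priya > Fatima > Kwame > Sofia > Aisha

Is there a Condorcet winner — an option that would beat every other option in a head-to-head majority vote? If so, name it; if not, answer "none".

Sofia vs Priya: 56–45 for Sofia.
Sofia vs Fatima: 82–19 for Sofia.
Sofia vs Aisha: 65–36 for Sofia.
Sofia vs Kwame: 56–45 for Sofia.
Sofia beats every other option head-to-head.

Sofia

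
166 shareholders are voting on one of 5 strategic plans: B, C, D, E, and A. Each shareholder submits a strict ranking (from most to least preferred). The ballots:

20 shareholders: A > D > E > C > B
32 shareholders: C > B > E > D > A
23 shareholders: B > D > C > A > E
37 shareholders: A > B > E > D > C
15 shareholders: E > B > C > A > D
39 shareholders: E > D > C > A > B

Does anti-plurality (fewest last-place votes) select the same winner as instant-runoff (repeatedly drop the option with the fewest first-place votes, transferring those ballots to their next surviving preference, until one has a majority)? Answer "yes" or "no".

no

Anti-plurality — last-place votes: B 59, C 37, D 15, E 23, A 32. Winner: D.
Instant-runoff — R1 B 23, C 32, D 0, E 54, A 57 (D out); R2 B 23, C 32, E 54, A 57 (B out); R3 C 55, E 54, A 57 (E out); R4 C 109, A 57 (C winner). Winner: C.
The two methods disagree.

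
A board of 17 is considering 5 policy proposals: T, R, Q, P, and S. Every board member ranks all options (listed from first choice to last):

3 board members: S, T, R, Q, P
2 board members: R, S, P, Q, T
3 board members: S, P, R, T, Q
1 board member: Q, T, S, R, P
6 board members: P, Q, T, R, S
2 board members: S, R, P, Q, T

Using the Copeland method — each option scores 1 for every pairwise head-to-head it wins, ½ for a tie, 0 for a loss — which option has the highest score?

T: beats R; loses to Q, P, and S → score 1.
R: beats Q; loses to T, P, and S → score 1.
Q: beats T; loses to R, P, and S → score 1.
P: beats T, R, and Q; loses to S → score 3.
S: beats T, R, Q, and P → score 4.
S has the best pairwise record.

S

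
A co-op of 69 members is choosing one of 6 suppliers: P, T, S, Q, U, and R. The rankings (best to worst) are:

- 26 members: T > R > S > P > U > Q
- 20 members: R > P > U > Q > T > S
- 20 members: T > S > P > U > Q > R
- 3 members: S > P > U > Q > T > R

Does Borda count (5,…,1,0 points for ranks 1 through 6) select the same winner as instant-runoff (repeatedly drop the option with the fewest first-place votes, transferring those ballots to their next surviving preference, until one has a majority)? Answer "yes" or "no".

yes

Borda — scores: P 204, T 253, S 173, Q 66, U 135, R 204. Winner: T.
Instant-runoff — R1 P 0, T 46, S 3, Q 0, U 0, R 20 (T winner). Winner: T.
The two methods agree.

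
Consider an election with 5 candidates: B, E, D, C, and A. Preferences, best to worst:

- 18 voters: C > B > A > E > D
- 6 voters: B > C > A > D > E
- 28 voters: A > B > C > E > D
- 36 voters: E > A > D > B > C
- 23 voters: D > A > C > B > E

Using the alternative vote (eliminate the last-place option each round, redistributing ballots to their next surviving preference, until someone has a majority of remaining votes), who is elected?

A

Round 1: B 6, E 36, D 23, C 18, A 28. Eliminate B.
Round 2: E 36, D 23, C 24, A 28. Eliminate D.
Round 3: E 36, C 24, A 51. Eliminate C.
Round 4: E 36, A 75. A has a majority.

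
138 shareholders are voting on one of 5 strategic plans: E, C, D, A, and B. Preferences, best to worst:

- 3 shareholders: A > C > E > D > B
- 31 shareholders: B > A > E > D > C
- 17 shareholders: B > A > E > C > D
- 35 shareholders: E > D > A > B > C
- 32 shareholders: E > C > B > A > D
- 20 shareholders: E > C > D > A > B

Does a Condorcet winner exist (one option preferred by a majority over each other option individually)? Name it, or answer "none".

E

E vs C: 135–3 for E.
E vs D: 138–0 for E.
E vs A: 87–51 for E.
E vs B: 90–48 for E.
E beats every other option head-to-head.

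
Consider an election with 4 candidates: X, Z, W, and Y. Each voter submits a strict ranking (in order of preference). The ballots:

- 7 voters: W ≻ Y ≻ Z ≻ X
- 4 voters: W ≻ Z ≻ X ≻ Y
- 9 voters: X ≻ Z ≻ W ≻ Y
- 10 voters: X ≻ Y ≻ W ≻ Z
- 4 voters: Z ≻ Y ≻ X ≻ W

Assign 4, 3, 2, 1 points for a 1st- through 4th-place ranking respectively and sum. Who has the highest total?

X: 7·1 + 4·2 + 9·4 + 10·4 + 4·2 = 99
Z: 7·2 + 4·3 + 9·3 + 10·1 + 4·4 = 79
W: 7·4 + 4·4 + 9·2 + 10·2 + 4·1 = 86
Y: 7·3 + 4·1 + 9·1 + 10·3 + 4·3 = 76
X has the highest Borda score (99).

X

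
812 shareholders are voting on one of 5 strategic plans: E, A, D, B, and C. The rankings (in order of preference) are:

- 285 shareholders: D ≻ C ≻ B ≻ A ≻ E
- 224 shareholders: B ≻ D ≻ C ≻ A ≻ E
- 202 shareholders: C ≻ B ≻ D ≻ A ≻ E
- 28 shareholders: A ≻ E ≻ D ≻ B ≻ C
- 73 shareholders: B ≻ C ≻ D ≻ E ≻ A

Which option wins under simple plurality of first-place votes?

First-place votes: E 0, A 28, D 285, B 297, C 202.
B has the most first-place votes.

B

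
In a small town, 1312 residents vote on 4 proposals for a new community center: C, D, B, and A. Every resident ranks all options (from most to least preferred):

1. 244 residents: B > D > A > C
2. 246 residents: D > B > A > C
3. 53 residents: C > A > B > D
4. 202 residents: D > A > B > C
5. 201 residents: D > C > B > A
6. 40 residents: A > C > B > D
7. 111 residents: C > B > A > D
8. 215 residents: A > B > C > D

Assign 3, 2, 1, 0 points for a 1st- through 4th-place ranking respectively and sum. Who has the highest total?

D

C: 244·0 + 246·0 + 53·3 + 202·0 + 201·2 + 40·2 + 111·3 + 215·1 = 1189
D: 244·2 + 246·3 + 53·0 + 202·3 + 201·3 + 40·0 + 111·0 + 215·0 = 2435
B: 244·3 + 246·2 + 53·1 + 202·1 + 201·1 + 40·1 + 111·2 + 215·2 = 2372
A: 244·1 + 246·1 + 53·2 + 202·2 + 201·0 + 40·3 + 111·1 + 215·3 = 1876
D has the highest Borda score (2435).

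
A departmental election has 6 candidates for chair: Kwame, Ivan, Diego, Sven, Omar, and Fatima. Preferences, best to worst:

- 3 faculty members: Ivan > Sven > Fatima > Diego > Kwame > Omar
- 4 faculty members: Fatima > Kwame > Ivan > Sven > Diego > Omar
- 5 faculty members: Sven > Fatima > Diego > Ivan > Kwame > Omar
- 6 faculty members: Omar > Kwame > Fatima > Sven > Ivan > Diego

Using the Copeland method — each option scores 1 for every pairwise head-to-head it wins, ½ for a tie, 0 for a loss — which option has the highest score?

Fatima

Kwame: beats Ivan, Diego, Sven, and Omar; loses to Fatima → score 4.
Ivan: beats Diego and Omar; loses to Kwame, Sven, and Fatima → score 2.
Diego: beats Omar; loses to Kwame, Ivan, Sven, and Fatima → score 1.
Sven: beats Ivan, Diego, and Omar; loses to Kwame and Fatima → score 3.
Omar: loses to Kwame, Ivan, Diego, Sven, and Fatima → score 0.
Fatima: beats Kwame, Ivan, Diego, Sven, and Omar → score 5.
Fatima has the best pairwise record.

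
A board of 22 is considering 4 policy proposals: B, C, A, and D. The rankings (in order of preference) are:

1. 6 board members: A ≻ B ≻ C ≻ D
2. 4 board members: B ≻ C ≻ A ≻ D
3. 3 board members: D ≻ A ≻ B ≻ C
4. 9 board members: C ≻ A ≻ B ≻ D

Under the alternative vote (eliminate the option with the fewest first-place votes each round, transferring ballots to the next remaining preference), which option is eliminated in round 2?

Round 1: B 4, C 9, A 6, D 3. Eliminate D.
Round 2: B 4, C 9, A 9. Eliminate B.

B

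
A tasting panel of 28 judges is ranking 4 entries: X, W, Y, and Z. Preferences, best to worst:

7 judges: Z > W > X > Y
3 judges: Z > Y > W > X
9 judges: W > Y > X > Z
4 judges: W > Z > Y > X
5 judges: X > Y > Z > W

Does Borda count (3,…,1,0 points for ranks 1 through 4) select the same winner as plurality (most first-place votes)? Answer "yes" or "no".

yes

Borda — scores: X 31, W 56, Y 38, Z 43. Winner: W.
Plurality — first-place votes: X 5, W 13, Y 0, Z 10. Winner: W.
The two methods agree.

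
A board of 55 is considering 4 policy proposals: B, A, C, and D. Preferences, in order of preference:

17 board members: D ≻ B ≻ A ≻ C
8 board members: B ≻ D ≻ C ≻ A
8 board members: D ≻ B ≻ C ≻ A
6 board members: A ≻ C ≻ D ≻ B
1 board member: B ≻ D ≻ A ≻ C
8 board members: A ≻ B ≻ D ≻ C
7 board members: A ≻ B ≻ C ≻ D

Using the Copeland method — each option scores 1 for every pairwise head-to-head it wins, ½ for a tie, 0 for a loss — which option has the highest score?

D

B: beats A and C; loses to D → score 2.
A: beats C; loses to B and D → score 1.
C: loses to B, A, and D → score 0.
D: beats B, A, and C → score 3.
D has the best pairwise record.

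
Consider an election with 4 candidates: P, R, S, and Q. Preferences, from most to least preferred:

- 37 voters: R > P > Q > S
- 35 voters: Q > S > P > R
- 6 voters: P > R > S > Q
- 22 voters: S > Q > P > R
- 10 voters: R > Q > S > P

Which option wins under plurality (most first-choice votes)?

R

First-place votes: P 6, R 47, S 22, Q 35.
R has the most first-place votes.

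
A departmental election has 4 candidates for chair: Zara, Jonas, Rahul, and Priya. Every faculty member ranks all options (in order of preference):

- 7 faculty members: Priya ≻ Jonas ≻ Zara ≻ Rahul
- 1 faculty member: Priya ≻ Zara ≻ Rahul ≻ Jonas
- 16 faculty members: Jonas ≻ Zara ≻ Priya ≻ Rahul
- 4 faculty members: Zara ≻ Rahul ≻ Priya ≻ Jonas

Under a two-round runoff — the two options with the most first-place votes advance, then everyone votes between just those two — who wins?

Round 1 first-place votes: Zara 4, Jonas 16, Rahul 0, Priya 8.
Jonas and Priya advance.
Runoff: Jonas is preferred to Priya by 16 voters; Priya by 12.
Jonas wins the runoff.

Jonas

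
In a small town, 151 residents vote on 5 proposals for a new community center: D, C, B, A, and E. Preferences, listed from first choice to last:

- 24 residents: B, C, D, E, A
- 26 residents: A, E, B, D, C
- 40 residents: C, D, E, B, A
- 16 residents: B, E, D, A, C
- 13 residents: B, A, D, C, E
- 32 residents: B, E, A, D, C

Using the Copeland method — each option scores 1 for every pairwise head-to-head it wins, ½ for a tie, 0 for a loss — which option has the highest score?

B

D: beats C, A, and E; loses to B → score 3.
C: beats E; loses to D, B, and A → score 1.
B: beats D, C, A, and E → score 4.
A: beats C; loses to D, B, and E → score 1.
E: beats A; loses to D, C, and B → score 1.
B has the best pairwise record.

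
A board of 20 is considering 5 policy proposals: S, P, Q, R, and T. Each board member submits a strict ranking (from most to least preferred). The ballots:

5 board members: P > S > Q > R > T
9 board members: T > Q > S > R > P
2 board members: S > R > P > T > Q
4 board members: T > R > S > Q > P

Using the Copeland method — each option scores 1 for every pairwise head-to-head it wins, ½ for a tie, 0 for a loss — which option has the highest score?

T

S: beats P, Q, and R; loses to T → score 3.
P: loses to S, Q, R, and T → score 0.
Q: beats P and R; loses to S and T → score 2.
R: beats P; loses to S, Q, and T → score 1.
T: beats S, P, Q, and R → score 4.
T has the best pairwise record.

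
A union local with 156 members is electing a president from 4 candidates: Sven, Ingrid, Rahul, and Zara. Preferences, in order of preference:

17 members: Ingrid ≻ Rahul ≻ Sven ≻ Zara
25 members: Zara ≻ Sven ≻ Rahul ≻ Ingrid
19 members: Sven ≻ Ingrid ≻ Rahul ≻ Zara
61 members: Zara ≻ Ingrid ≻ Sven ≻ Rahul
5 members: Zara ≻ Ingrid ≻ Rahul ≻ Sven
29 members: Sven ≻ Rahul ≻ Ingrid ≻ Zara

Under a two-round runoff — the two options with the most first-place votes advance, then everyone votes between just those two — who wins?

Round 1 first-place votes: Sven 48, Ingrid 17, Rahul 0, Zara 91.
Zara and Sven advance.
Runoff: Zara is preferred to Sven by 91 voters; Sven by 65.
Zara wins the runoff.

Zara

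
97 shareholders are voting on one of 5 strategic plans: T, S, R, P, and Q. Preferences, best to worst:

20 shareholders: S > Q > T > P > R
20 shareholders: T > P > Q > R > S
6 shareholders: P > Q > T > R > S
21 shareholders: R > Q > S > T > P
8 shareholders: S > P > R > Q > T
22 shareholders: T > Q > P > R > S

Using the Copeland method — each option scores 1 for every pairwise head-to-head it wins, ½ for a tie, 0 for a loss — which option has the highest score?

Q

T: beats R and P; loses to S and Q → score 2.
S: beats T and P; loses to R and Q → score 2.
R: beats S; loses to T, P, and Q → score 1.
P: beats R; loses to T, S, and Q → score 1.
Q: beats T, S, R, and P → score 4.
Q has the best pairwise record.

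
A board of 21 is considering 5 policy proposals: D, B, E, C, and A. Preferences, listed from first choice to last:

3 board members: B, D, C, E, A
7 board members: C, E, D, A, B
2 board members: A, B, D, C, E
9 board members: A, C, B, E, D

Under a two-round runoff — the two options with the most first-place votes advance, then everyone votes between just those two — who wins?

Round 1 first-place votes: D 0, B 3, E 0, C 7, A 11.
A and C advance.
Runoff: A is preferred to C by 11 voters; C by 10.
A wins the runoff.

A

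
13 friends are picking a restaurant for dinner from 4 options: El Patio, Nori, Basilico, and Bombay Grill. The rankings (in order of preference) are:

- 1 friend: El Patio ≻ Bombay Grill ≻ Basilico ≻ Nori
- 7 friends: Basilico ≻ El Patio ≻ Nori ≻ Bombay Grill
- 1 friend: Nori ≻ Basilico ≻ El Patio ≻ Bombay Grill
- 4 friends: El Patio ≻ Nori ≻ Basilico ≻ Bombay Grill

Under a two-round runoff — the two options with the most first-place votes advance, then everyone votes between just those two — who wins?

Round 1 first-place votes: El Patio 5, Nori 1, Basilico 7, Bombay Grill 0.
Basilico and El Patio advance.
Runoff: Basilico is preferred to El Patio by 8 voters; El Patio by 5.
Basilico wins the runoff.

Basilico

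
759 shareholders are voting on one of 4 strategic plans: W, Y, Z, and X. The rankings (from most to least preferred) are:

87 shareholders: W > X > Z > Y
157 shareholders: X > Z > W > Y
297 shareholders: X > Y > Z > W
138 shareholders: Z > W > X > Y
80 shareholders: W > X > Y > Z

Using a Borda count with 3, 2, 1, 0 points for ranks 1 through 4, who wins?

X

W: 87·3 + 157·1 + 297·0 + 138·2 + 80·3 = 934
Y: 87·0 + 157·0 + 297·2 + 138·0 + 80·1 = 674
Z: 87·1 + 157·2 + 297·1 + 138·3 + 80·0 = 1112
X: 87·2 + 157·3 + 297·3 + 138·1 + 80·2 = 1834
X has the highest Borda score (1834).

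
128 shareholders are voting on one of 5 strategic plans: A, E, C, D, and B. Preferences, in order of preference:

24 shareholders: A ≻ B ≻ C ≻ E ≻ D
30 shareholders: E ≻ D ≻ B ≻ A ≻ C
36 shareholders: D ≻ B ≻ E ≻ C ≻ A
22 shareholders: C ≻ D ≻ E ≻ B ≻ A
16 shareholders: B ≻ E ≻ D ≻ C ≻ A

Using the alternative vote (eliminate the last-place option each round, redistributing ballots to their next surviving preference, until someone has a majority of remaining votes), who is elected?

E

Round 1: A 24, E 30, C 22, D 36, B 16. Eliminate B.
Round 2: A 24, E 46, C 22, D 36. Eliminate C.
Round 3: A 24, E 46, D 58. Eliminate A.
Round 4: E 70, D 58. E has a majority.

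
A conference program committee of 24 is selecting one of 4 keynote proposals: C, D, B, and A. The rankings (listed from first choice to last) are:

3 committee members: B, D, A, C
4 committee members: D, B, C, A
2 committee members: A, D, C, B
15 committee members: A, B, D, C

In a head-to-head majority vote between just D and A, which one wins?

A

Voters preferring D to A: 7; preferring A to D: 17.
A wins the head-to-head.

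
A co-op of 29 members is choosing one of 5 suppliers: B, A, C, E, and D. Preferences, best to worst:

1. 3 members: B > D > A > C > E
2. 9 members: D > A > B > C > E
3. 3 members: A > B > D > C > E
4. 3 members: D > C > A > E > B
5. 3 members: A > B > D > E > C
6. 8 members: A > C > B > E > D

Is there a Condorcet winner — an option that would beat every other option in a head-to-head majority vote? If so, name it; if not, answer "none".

Checking pairwise contests:
A beats B 26–3.
D beats A 15–14.
B beats C 18–11.
B beats E 26–3.
B beats D 17–12.
Every option loses at least one head-to-head, so there is no Condorcet winner.

none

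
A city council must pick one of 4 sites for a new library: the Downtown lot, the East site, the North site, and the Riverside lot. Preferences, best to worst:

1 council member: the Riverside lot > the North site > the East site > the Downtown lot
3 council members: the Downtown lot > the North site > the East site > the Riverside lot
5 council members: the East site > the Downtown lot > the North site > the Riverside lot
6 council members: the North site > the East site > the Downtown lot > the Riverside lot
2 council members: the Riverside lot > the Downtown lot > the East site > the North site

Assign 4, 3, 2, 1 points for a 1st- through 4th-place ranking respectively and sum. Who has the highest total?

the East site

the Downtown lot: 1·1 + 3·4 + 5·3 + 6·2 + 2·3 = 46
the East site: 1·2 + 3·2 + 5·4 + 6·3 + 2·2 = 50
the North site: 1·3 + 3·3 + 5·2 + 6·4 + 2·1 = 48
the Riverside lot: 1·4 + 3·1 + 5·1 + 6·1 + 2·4 = 26
the East site has the highest Borda score (50).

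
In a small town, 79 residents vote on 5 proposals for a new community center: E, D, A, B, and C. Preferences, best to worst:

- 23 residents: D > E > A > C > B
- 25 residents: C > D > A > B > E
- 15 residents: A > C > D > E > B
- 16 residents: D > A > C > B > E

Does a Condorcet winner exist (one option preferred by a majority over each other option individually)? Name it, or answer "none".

Checking pairwise contests:
D beats E 79–0.
C beats D 40–39.
D beats A 64–15.
D beats B 79–0.
A beats C 54–25.
Every option loses at least one head-to-head, so there is no Condorcet winner.

none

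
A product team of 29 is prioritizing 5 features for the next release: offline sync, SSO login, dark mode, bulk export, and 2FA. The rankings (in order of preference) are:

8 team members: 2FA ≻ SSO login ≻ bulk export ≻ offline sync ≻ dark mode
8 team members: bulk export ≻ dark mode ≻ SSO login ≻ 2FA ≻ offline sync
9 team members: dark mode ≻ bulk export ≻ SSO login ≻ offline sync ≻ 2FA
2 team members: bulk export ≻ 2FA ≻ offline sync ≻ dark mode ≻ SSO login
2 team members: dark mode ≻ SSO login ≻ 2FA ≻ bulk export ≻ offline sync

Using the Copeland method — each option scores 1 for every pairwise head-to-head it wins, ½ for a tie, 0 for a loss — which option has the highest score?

offline sync: loses to SSO login, dark mode, bulk export, and 2FA → score 0.
SSO login: beats offline sync and 2FA; loses to dark mode and bulk export → score 2.
dark mode: beats offline sync, SSO login, and 2FA; loses to bulk export → score 3.
bulk export: beats offline sync, SSO login, dark mode, and 2FA → score 4.
2FA: beats offline sync; loses to SSO login, dark mode, and bulk export → score 1.
bulk export has the best pairwise record.

bulk export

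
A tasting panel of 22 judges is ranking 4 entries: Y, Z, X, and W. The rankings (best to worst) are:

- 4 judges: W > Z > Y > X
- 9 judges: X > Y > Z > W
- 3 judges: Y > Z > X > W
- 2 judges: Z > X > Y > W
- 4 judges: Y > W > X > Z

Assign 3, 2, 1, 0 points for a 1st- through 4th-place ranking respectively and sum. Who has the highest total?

Y

Y: 4·1 + 9·2 + 3·3 + 2·1 + 4·3 = 45
Z: 4·2 + 9·1 + 3·2 + 2·3 + 4·0 = 29
X: 4·0 + 9·3 + 3·1 + 2·2 + 4·1 = 38
W: 4·3 + 9·0 + 3·0 + 2·0 + 4·2 = 20
Y has the highest Borda score (45).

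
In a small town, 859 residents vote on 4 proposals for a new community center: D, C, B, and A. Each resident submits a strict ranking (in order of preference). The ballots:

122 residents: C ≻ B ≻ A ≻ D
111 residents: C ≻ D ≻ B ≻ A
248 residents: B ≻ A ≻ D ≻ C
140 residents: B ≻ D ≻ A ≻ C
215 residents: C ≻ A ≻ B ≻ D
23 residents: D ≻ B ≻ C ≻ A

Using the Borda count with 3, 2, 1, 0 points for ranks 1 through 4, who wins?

B

D: 122·0 + 111·2 + 248·1 + 140·2 + 215·0 + 23·3 = 819
C: 122·3 + 111·3 + 248·0 + 140·0 + 215·3 + 23·1 = 1367
B: 122·2 + 111·1 + 248·3 + 140·3 + 215·1 + 23·2 = 1780
A: 122·1 + 111·0 + 248·2 + 140·1 + 215·2 + 23·0 = 1188
B has the highest Borda score (1780).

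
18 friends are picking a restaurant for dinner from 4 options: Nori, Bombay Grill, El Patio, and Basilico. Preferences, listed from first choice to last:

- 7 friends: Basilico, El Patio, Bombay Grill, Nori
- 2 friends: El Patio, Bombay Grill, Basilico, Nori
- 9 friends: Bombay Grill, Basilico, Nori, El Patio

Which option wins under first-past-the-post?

First-place votes: Nori 0, Bombay Grill 9, El Patio 2, Basilico 7.
Bombay Grill has the most first-place votes.

Bombay Grill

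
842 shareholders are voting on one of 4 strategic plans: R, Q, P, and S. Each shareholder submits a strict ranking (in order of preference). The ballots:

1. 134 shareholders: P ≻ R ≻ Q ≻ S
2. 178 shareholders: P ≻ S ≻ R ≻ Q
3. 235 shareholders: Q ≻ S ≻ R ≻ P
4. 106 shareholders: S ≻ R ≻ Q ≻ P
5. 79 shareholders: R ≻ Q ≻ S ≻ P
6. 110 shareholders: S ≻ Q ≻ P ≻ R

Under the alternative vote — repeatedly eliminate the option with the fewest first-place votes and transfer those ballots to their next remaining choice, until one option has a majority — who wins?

Round 1: R 79, Q 235, P 312, S 216. Eliminate R.
Round 2: Q 314, P 312, S 216. Eliminate S.
Round 3: Q 530, P 312. Q has a majority.

Q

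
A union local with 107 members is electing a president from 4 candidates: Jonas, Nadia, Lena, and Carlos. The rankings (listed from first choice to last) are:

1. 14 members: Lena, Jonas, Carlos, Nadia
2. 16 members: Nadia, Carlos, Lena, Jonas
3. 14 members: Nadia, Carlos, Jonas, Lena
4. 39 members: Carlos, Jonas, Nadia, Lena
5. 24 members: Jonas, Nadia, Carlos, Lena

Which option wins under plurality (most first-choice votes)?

First-place votes: Jonas 24, Nadia 30, Lena 14, Carlos 39.
Carlos has the most first-place votes.

Carlos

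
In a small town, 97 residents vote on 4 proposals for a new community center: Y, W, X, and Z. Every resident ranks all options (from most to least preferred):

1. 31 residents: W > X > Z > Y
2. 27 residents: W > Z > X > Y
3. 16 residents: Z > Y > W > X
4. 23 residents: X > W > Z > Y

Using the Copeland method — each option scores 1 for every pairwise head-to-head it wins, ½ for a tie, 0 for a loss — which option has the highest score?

W

Y: loses to W, X, and Z → score 0.
W: beats Y, X, and Z → score 3.
X: beats Y and Z; loses to W → score 2.
Z: beats Y; loses to W and X → score 1.
W has the best pairwise record.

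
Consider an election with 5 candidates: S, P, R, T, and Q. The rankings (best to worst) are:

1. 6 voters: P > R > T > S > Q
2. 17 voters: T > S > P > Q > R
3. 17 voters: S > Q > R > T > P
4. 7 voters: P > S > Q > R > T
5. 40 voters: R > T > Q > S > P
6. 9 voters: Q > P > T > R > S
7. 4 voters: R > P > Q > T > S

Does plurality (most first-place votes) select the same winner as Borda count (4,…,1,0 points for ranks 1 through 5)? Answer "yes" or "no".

Plurality — first-place votes: S 17, P 13, R 44, T 17, Q 9. Winner: R.
Borda — scores: S 186, P 125, R 244, T 239, Q 206. Winner: R.
The two methods agree.

yes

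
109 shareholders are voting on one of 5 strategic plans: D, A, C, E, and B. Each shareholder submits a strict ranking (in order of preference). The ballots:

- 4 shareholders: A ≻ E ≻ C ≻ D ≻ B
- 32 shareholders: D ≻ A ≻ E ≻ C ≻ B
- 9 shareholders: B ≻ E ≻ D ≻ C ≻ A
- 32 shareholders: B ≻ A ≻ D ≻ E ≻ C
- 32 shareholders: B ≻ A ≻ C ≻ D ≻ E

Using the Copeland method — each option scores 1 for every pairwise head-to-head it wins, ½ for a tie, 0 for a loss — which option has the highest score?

B

D: beats C and E; loses to A and B → score 2.
A: beats D, C, and E; loses to B → score 3.
C: loses to D, A, E, and B → score 0.
E: beats C; loses to D, A, and B → score 1.
B: beats D, A, C, and E → score 4.
B has the best pairwise record.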